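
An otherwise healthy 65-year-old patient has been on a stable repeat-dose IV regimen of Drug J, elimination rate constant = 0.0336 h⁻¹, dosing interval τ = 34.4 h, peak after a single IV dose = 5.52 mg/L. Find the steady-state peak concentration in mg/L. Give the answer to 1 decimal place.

e^(−kτ) = e^(−0.03360 × 34.4) = 0.3148
Accumulation ratio R = 1 / (1 − e^(−kτ)) = 1 / (1 − 0.3148) = 1.459
Steady-state peak = C₀ × R = 5.52 × 1.459 = 8.054 mg/L

8.1 mg/L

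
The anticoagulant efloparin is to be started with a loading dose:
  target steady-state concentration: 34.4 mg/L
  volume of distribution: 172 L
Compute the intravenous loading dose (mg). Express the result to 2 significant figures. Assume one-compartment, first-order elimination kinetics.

5900 mg

LD = Css × Vd = 34.4 × 172 = 5917 mg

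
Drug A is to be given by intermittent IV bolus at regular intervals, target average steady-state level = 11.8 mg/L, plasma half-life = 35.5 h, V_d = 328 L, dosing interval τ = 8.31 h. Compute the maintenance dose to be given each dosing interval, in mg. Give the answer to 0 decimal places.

628 mg

k = ln2 / t½ = 0.693147 / 35.5 = 0.01953 h⁻¹
CL = k × Vd = 0.01953 × 328 = 6.406 L/h
At steady state, Dose/τ = Css × CL.
Dose = Css × CL × τ = 11.8 × 6.406 × 8.31 = 628.2 mg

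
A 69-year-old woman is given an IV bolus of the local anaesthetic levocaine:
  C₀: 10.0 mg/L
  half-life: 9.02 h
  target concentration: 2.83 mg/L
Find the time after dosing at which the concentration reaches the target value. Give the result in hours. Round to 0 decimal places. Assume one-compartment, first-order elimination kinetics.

k = ln2 / t½ = 0.693147 / 9.02 = 0.07685 h⁻¹
t = ln(C₀ / C) / k = ln(10.00 / 2.83) / 0.07685
  = ln(3.534) / 0.07685 = 1.262 / 0.07685 = 16.42 h

16 h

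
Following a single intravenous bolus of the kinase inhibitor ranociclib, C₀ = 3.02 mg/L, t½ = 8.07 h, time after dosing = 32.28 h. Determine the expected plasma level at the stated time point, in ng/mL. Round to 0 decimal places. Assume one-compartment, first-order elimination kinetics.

189 ng/mL

k = ln2 / t½ = 0.693147 / 8.07 = 0.08589 h⁻¹
t / t½ = 32.28 / 8.07 = 4 half-lives
C = C₀ × (1/2)^4 = 3.020 × 0.06250 = 0.1888 mg/L
Convert: 0.1888 mg/L × 1000 = 188.8 ng/mL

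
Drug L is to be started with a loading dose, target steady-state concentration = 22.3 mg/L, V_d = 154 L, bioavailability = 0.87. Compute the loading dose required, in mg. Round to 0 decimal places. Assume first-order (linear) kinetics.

3947 mg

LD = Css × Vd / F = 22.3 × 154 / 0.87 = 3947 mg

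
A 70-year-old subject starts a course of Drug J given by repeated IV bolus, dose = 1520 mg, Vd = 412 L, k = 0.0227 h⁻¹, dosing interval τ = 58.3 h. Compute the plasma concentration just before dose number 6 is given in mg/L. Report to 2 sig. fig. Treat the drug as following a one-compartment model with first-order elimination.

1.3 mg/L

C₀ per dose = Dose / Vd = 1520 / 412 = 3.689 mg/L
Fraction remaining after one interval: r = e^(−kτ) = e^(−0.02270 × 58.3) = 0.2662
Before dose 6, 5 doses have been given (aged 1τ, 2τ, 3τ, 4τ, 5τ).
C_trough = C₀ × (r + r² + … + r^5) = C₀ × r(1−r^5)/(1−r)
        = 3.689 × 0.2662 × (1 − 0.001337) / (1 − 0.2662) = 1.336 mg/L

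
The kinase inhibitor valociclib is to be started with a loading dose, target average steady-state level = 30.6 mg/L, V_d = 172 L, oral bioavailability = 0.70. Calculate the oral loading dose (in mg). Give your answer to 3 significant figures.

7520 mg

LD = Css × Vd / F = 30.6 × 172 / 0.70 = 7519 mg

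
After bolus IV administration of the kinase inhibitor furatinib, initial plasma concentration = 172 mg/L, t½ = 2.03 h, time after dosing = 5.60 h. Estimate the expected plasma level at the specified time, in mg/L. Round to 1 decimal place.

k = ln2 / t½ = 0.693147 / 2.03 = 0.3415 h⁻¹
C = C₀ · e^(−k·t) = 172.0 × e^(−0.3415 × 5.60)
  = 172.0 × 0.1477 = 25.40 mg/L

25.4 mg/L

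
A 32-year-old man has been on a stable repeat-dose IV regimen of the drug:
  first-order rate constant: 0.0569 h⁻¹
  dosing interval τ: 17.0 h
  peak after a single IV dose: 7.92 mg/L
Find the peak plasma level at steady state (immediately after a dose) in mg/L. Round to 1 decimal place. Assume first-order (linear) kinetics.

e^(−kτ) = e^(−0.05690 × 17.0) = 0.3801
Accumulation ratio R = 1 / (1 − e^(−kτ)) = 1 / (1 − 0.3801) = 1.613
Steady-state peak = C₀ × R = 7.92 × 1.613 = 12.77 mg/L

12.8 mg/L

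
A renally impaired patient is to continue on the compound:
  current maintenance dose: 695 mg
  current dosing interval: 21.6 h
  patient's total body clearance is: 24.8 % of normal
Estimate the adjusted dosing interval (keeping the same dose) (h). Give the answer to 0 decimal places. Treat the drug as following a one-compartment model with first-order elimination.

To keep the same average steady-state level, dosing rate must scale with clearance.
CL ratio = 24.8 / 100 = 0.2480
New interval (same dose) = 21.6 / 0.2480 = 87.10 h

87 h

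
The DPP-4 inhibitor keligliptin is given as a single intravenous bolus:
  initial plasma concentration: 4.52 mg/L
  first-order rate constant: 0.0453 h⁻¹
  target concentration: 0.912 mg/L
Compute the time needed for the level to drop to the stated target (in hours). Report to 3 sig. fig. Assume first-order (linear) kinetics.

35.3 h

t = ln(C₀ / C) / k = ln(4.520 / 0.912) / 0.04530
  = ln(4.956) / 0.04530 = 1.601 / 0.04530 = 35.34 h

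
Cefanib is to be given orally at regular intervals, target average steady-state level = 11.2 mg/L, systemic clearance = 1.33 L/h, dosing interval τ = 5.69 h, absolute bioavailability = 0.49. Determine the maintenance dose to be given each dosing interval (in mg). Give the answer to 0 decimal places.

At steady state, F × (Dose/τ) = Css × CL.
Dose = Css × CL × τ / F = 11.2 × 1.330 × 5.69 / 0.49 = 173.0 mg

173 mg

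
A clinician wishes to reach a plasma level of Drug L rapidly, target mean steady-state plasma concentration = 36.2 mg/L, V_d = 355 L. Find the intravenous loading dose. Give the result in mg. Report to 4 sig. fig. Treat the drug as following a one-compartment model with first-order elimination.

12850 mg

LD = Css × Vd = 36.2 × 355 = 12850 mg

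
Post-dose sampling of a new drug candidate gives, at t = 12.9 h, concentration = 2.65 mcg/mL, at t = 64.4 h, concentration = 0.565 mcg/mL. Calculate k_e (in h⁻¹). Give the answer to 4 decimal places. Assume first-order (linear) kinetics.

k = ln(C₁/C₂) / (t₂ − t₁) = ln(2.65/0.565) / (64.4 − 12.9)
  = 1.545 / 51.50 = 0.03000 h⁻¹

0.0300 h⁻¹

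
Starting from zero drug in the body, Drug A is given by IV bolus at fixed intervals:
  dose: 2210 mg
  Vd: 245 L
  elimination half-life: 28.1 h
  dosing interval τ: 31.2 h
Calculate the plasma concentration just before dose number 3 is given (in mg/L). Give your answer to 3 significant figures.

6.11 mg/L

C₀ per dose = Dose / Vd = 2210 / 245 = 9.020 mg/L
k = ln2 / t½ = 0.693147 / 28.1 = 0.02467 h⁻¹
Fraction remaining after one interval: r = e^(−kτ) = e^(−0.02467 × 31.2) = 0.4632
Before dose 3, 2 doses have been given (aged 1τ, 2τ).
C_trough = C₀ × (r + r²) = 9.020 × (0.4632 + 0.2146) = 6.114 mg/L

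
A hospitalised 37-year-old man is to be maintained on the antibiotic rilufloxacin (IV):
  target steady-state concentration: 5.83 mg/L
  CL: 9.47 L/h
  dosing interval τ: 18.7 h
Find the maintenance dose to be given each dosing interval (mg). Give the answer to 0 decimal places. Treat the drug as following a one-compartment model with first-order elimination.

1032 mg

At steady state, Dose/τ = Css × CL.
Dose = Css × CL × τ = 5.83 × 9.470 × 18.7 = 1032 mg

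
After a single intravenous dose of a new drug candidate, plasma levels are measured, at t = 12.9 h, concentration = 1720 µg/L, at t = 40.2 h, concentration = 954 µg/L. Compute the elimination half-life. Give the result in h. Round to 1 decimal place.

k = ln(C₁/C₂) / (t₂ − t₁) = ln(1720/954) / (40.2 − 12.9)
  = 0.5894 / 27.30 = 0.02159 h⁻¹
t½ = ln2 / k = 0.693147 / 0.02159 = 32.11 h

32.1 h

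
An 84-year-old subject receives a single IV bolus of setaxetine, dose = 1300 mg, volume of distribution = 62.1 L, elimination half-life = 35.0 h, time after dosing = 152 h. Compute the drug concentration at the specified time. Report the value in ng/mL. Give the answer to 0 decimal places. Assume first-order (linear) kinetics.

1032 ng/mL

C₀ = Dose / Vd = 1300 / 62.1 = 20.93 mg/L
k = ln2 / t½ = 0.693147 / 35.0 = 0.01980 h⁻¹
C = C₀ · e^(−k·t) = 20.93 × e^(−0.01980 × 152)
  = 20.93 × 0.04931 = 1.032 mg/L
Convert: 1.032 mg/L × 1000 = 1032 ng/mL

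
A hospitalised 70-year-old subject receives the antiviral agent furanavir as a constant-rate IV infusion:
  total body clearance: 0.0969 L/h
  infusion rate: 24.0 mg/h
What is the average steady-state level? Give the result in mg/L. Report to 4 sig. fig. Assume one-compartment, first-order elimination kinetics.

247.7 mg/L

At steady state Css = R₀ / CL = 24.0 / 0.09690 = 247.7 mg/L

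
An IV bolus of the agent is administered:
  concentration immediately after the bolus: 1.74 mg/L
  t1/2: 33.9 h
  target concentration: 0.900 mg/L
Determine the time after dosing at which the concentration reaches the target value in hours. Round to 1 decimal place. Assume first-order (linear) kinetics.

32.2 h

k = ln2 / t½ = 0.693147 / 33.9 = 0.02045 h⁻¹
t = ln(C₀ / C) / k = ln(1.740 / 0.900) / 0.02045
  = ln(1.933) / 0.02045 = 0.6591 / 0.02045 = 32.23 h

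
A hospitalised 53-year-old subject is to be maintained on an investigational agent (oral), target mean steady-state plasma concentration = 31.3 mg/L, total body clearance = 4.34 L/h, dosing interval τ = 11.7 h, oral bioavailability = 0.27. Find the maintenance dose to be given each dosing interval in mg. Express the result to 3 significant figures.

At steady state, F × (Dose/τ) = Css × CL.
Dose = Css × CL × τ / F = 31.3 × 4.340 × 11.7 / 0.27 = 5886 mg

5890 mg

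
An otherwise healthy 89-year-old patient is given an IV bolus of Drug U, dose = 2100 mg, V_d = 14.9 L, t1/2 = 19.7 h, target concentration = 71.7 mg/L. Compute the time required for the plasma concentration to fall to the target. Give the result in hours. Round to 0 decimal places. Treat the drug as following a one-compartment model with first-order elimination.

C₀ = Dose / Vd = 2100 / 14.9 = 140.9 mg/L
k = ln2 / t½ = 0.693147 / 19.7 = 0.03519 h⁻¹
t = ln(C₀ / C) / k = ln(140.9 / 71.7) / 0.03519
  = ln(1.965) / 0.03519 = 0.6755 / 0.03519 = 19.20 h

19 h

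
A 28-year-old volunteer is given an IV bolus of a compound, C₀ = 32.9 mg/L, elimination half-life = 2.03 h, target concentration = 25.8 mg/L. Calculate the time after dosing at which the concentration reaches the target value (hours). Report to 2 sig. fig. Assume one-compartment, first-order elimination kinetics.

0.71 h

k = ln2 / t½ = 0.693147 / 2.03 = 0.3415 h⁻¹
t = ln(C₀ / C) / k = ln(32.90 / 25.8) / 0.3415
  = ln(1.275) / 0.3415 = 0.2429 / 0.3415 = 0.7113 h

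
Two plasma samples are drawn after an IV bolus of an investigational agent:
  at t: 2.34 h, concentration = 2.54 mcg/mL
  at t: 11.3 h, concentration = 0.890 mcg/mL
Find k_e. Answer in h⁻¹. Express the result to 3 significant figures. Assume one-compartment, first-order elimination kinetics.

0.117 h⁻¹

k = ln(C₁/C₂) / (t₂ − t₁) = ln(2.54/0.890) / (11.3 − 2.34)
  = 1.049 / 8.960 = 0.1171 h⁻¹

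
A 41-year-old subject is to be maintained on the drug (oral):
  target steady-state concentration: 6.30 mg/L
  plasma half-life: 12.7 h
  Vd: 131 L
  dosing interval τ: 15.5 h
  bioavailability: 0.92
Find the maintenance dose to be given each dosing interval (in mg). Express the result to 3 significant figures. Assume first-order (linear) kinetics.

k = ln2 / t½ = 0.693147 / 12.7 = 0.05458 h⁻¹
CL = k × Vd = 0.05458 × 131 = 7.150 L/h
At steady state, F × (Dose/τ) = Css × CL.
Dose = Css × CL × τ / F = 6.30 × 7.150 × 15.5 / 0.92 = 758.9 mg

759 mg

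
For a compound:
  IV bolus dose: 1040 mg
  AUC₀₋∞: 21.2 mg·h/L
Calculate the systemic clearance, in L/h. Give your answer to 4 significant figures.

49.06 L/h

CL = Dose / AUC = 1040 / 21.2 = 49.06 L/h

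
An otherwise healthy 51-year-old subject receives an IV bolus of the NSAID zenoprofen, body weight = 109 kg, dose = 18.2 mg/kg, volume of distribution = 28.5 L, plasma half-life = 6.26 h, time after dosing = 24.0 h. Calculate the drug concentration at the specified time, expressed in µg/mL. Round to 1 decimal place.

4.9 µg/mL

Total dose = 18.2 × 109 = 1984 mg
C₀ = Dose / Vd = 1984 / 28.5 = 69.61 mg/L
k = ln2 / t½ = 0.693147 / 6.26 = 0.1107 h⁻¹
C = C₀ · e^(−k·t) = 69.61 × e^(−0.1107 × 24.0)
  = 69.61 × 0.07017 = 4.885 mg/L
(4.885 mg/L = 4.885 µg/mL)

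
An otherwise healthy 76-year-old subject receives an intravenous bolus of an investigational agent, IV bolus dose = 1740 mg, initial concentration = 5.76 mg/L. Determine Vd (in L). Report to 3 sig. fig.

Vd = Dose / C₀ = 1740 / 5.76 = 302.1 L

302 L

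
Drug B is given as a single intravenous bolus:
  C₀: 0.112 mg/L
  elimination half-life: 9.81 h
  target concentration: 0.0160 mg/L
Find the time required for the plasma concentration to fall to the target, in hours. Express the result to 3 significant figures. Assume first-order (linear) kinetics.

k = ln2 / t½ = 0.693147 / 9.81 = 0.07066 h⁻¹
t = ln(C₀ / C) / k = ln(0.1120 / 0.0160) / 0.07066
  = ln(7.000) / 0.07066 = 1.946 / 0.07066 = 27.54 h

27.5 h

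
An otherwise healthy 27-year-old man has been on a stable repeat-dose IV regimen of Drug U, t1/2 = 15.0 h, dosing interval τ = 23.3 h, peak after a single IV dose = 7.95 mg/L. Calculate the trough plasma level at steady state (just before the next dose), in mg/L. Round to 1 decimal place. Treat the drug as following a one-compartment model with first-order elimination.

4.1 mg/L

k = ln2 / t½ = 0.693147 / 15.0 = 0.04621 h⁻¹
e^(−kτ) = e^(−0.04621 × 23.3) = 0.3407
Accumulation ratio R = 1 / (1 − e^(−kτ)) = 1 / (1 − 0.3407) = 1.517
Steady-state trough = C₀ × R × e^(−kτ) = 7.95 × 1.517 × 0.3407 = 4.109 mg/L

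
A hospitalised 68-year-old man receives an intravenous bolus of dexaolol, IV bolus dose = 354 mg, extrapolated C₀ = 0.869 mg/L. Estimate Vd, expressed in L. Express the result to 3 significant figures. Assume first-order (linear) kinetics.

407 L

Vd = Dose / C₀ = 354.0 / 0.869 = 407.4 L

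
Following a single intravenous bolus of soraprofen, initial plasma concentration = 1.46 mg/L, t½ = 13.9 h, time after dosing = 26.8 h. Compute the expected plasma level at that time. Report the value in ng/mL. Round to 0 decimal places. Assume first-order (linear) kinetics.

k = ln2 / t½ = 0.693147 / 13.9 = 0.04987 h⁻¹
C = C₀ · e^(−k·t) = 1.460 × e^(−0.04987 × 26.8)
  = 1.460 × 0.2628 = 0.3837 mg/L
Convert: 0.3837 mg/L × 1000 = 383.7 ng/mL

384 ng/mL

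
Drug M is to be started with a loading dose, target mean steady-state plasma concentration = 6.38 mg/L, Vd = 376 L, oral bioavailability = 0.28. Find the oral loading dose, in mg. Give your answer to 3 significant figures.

8570 mg

LD = Css × Vd / F = 6.38 × 376 / 0.28 = 8567 mg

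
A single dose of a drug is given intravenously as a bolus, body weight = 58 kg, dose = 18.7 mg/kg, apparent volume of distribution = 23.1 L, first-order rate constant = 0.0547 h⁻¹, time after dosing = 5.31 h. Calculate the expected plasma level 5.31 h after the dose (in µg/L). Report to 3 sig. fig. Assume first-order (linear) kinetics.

35100 µg/L

Total dose = 18.7 × 58 = 1085 mg
C₀ = Dose / Vd = 1085 / 23.1 = 46.97 mg/L
C = C₀ · e^(−k·t) = 46.97 × e^(−0.05470 × 5.31)
  = 46.97 × 0.7479 = 35.13 mg/L
Convert: 35.13 mg/L × 1000 = 35130 µg/L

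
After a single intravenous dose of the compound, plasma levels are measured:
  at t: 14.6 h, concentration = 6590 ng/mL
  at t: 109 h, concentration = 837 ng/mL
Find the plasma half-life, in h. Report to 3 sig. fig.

31.7 h

k = ln(C₁/C₂) / (t₂ − t₁) = ln(6590/837) / (109 − 14.6)
  = 2.063 / 94.40 = 0.02185 h⁻¹
t½ = ln2 / k = 0.693147 / 0.02185 = 31.72 h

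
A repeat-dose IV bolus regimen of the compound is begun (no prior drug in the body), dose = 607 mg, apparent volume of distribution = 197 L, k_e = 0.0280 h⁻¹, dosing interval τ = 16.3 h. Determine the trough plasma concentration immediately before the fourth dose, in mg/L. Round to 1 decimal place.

C₀ per dose = Dose / Vd = 607 / 197 = 3.081 mg/L
Fraction remaining after one interval: r = e^(−kτ) = e^(−0.02800 × 16.3) = 0.6336
Before dose 4, 3 doses have been given (aged 1τ, 2τ, 3τ).
C_trough = C₀ × (r + r² + … + r^3) = C₀ × r(1−r^3)/(1−r)
        = 3.081 × 0.6336 × (1 − 0.2544) / (1 − 0.6336) = 3.972 mg/L

4.0 mg/L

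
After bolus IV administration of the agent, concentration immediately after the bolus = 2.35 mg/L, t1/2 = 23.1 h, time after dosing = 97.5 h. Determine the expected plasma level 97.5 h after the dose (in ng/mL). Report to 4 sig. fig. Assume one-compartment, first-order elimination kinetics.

k = ln2 / t½ = 0.693147 / 23.1 = 0.03001 h⁻¹
C = C₀ · e^(−k·t) = 2.350 × e^(−0.03001 × 97.5)
  = 2.350 × 0.05361 = 0.1260 mg/L
Convert: 0.1260 mg/L × 1000 = 126.0 ng/mL

126.0 ng/mL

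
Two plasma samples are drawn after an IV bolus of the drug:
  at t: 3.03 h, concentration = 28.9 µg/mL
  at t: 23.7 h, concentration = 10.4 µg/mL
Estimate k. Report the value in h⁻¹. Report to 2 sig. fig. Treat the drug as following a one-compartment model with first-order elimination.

0.049 h⁻¹

k = ln(C₁/C₂) / (t₂ − t₁) = ln(28.9/10.4) / (23.7 − 3.03)
  = 1.022 / 20.67 = 0.04944 h⁻¹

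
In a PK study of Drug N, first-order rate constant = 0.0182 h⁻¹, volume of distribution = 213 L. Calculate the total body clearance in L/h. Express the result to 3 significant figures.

3.88 L/h

CL = k × Vd = 0.0182 × 213 = 3.877 L/h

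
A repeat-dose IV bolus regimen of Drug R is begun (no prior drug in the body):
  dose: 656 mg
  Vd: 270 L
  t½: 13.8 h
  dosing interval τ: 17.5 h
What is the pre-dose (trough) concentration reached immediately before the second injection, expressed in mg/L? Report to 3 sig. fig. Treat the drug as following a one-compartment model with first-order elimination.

C₀ per dose = Dose / Vd = 656 / 270 = 2.430 mg/L
k = ln2 / t½ = 0.693147 / 13.8 = 0.05023 h⁻¹
Fraction remaining after one interval: r = e^(−kτ) = e^(−0.05023 × 17.5) = 0.4152
Before dose 2, 1 dose has been given (aged 1τ).
C_trough = C₀ × r = 2.430 × 0.4152 = 1.009 mg/L

1.01 mg/L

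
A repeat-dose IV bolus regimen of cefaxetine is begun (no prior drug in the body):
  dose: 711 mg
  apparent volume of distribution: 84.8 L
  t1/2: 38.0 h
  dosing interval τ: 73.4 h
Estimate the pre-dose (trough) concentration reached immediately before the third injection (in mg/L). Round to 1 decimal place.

2.8 mg/L

C₀ per dose = Dose / Vd = 711 / 84.8 = 8.384 mg/L
k = ln2 / t½ = 0.693147 / 38.0 = 0.01824 h⁻¹
Fraction remaining after one interval: r = e^(−kτ) = e^(−0.01824 × 73.4) = 0.2622
Before dose 3, 2 doses have been given (aged 1τ, 2τ).
C_trough = C₀ × (r + r²) = 8.384 × (0.2622 + 0.06875) = 2.775 mg/L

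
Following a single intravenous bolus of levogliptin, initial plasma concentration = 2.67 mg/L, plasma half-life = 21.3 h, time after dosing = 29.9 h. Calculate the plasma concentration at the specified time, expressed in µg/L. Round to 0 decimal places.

k = ln2 / t½ = 0.693147 / 21.3 = 0.03254 h⁻¹
C = C₀ · e^(−k·t) = 2.670 × e^(−0.03254 × 29.9)
  = 2.670 × 0.3780 = 1.009 mg/L
Convert: 1.009 mg/L × 1000 = 1009 µg/L

1009 µg/L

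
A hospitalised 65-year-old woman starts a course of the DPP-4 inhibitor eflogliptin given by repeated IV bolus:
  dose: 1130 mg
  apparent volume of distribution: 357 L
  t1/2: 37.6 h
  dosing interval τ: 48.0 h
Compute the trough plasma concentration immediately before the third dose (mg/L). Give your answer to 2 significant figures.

1.8 mg/L

C₀ per dose = Dose / Vd = 1130 / 357 = 3.165 mg/L
k = ln2 / t½ = 0.693147 / 37.6 = 0.01843 h⁻¹
Fraction remaining after one interval: r = e^(−kτ) = e^(−0.01843 × 48.0) = 0.4129
Before dose 3, 2 doses have been given (aged 1τ, 2τ).
C_trough = C₀ × (r + r²) = 3.165 × (0.4129 + 0.1705) = 1.846 mg/L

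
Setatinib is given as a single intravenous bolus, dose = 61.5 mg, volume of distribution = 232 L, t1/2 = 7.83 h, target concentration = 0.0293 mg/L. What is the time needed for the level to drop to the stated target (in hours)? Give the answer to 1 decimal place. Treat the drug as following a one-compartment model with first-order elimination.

24.9 h

C₀ = Dose / Vd = 61.50 / 232 = 0.2651 mg/L
k = ln2 / t½ = 0.693147 / 7.83 = 0.08852 h⁻¹
t = ln(C₀ / C) / k = ln(0.2651 / 0.0293) / 0.08852
  = ln(9.048) / 0.08852 = 2.203 / 0.08852 = 24.89 h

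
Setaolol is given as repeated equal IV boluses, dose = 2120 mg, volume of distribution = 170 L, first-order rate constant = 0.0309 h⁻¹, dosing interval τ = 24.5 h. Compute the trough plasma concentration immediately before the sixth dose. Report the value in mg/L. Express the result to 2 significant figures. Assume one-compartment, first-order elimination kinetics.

C₀ per dose = Dose / Vd = 2120 / 170 = 12.47 mg/L
Fraction remaining after one interval: r = e^(−kτ) = e^(−0.03090 × 24.5) = 0.4690
Before dose 6, 5 doses have been given (aged 1τ, 2τ, 3τ, 4τ, 5τ).
C_trough = C₀ × (r + r² + … + r^5) = C₀ × r(1−r^5)/(1−r)
        = 12.47 × 0.4690 × (1 − 0.02269) / (1 − 0.4690) = 10.76 mg/L

11 mg/L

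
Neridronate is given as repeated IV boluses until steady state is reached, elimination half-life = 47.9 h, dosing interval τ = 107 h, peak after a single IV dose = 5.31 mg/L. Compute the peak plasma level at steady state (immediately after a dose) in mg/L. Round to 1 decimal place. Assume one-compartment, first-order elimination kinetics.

k = ln2 / t½ = 0.693147 / 47.9 = 0.01447 h⁻¹
e^(−kτ) = e^(−0.01447 × 107) = 0.2126
Accumulation ratio R = 1 / (1 − e^(−kτ)) = 1 / (1 − 0.2126) = 1.270
Steady-state peak = C₀ × R = 5.31 × 1.270 = 6.744 mg/L

6.7 mg/L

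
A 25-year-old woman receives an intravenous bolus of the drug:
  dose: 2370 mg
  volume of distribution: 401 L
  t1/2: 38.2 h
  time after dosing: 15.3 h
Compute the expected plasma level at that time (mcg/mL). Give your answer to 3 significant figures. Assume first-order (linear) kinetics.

4.48 mcg/mL

C₀ = Dose / Vd = 2370 / 401 = 5.910 mg/L
k = ln2 / t½ = 0.693147 / 38.2 = 0.01815 h⁻¹
C = C₀ · e^(−k·t) = 5.910 × e^(−0.01815 × 15.3)
  = 5.910 × 0.7575 = 4.477 mg/L
(4.477 mg/L = 4.477 mcg/mL)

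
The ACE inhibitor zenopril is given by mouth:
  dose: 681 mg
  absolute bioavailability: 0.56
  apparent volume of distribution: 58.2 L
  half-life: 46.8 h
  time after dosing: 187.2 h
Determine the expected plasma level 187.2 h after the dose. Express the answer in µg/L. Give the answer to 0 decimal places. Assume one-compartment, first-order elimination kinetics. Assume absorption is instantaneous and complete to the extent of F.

410 µg/L

Amount reaching circulation = F × Dose = 0.56 × 681.0 = 381.4 mg
C₀ = F·Dose / Vd = 381.4 / 58.2 = 6.553 mg/L
k = ln2 / t½ = 0.693147 / 46.8 = 0.01481 h⁻¹
t / t½ = 187.2 / 46.8 = 4 half-lives
C = C₀ × (1/2)^4 = 6.553 × 0.06250 = 0.4096 mg/L
Convert: 0.4096 mg/L × 1000 = 409.6 µg/L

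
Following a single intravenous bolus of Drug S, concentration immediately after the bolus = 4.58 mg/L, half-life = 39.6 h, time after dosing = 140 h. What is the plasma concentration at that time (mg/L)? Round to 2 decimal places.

0.40 mg/L

k = ln2 / t½ = 0.693147 / 39.6 = 0.01750 h⁻¹
C = C₀ · e^(−k·t) = 4.580 × e^(−0.01750 × 140)
  = 4.580 × 0.08629 = 0.3952 mg/L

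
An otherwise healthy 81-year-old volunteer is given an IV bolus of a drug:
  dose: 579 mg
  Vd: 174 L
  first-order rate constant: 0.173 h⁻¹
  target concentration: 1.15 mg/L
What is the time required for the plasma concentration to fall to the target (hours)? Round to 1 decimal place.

6.1 h

C₀ = Dose / Vd = 579.0 / 174 = 3.328 mg/L
t = ln(C₀ / C) / k = ln(3.328 / 1.15) / 0.1730
  = ln(2.894) / 0.1730 = 1.063 / 0.1730 = 6.145 h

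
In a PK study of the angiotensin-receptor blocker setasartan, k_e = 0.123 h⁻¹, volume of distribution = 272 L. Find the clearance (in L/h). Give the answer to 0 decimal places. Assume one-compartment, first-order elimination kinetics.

33 L/h

CL = k × Vd = 0.123 × 272 = 33.46 L/h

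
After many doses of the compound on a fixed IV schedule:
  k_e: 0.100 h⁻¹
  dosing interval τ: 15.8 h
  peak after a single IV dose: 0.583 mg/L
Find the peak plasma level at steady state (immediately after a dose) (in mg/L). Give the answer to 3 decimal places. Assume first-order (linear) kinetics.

e^(−kτ) = e^(−0.1000 × 15.8) = 0.2060
Accumulation ratio R = 1 / (1 − e^(−kτ)) = 1 / (1 − 0.2060) = 1.259
Steady-state peak = C₀ × R = 0.583 × 1.259 = 0.7340 mg/L

0.734 mg/L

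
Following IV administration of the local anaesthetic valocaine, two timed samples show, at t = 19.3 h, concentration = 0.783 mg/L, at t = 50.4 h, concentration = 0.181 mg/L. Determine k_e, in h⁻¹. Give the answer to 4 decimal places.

0.0471 h⁻¹

k = ln(C₁/C₂) / (t₂ − t₁) = ln(0.783/0.181) / (50.4 − 19.3)
  = 1.465 / 31.10 = 0.04711 h⁻¹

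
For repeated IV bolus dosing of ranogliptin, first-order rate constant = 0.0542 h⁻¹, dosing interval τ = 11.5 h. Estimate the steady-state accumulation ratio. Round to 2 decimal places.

2.16

e^(−kτ) = e^(−0.05420 × 11.5) = 0.5362
Accumulation ratio R = 1 / (1 − e^(−kτ)) = 1 / (1 − 0.5362) = 2.156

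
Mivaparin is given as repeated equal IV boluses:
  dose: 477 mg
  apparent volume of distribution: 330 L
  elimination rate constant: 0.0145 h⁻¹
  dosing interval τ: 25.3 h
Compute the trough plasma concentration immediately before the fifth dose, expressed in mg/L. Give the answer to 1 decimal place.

C₀ per dose = Dose / Vd = 477 / 330 = 1.445 mg/L
Fraction remaining after one interval: r = e^(−kτ) = e^(−0.01450 × 25.3) = 0.6929
Before dose 5, 4 doses have been given (aged 1τ, 2τ, 3τ, 4τ).
C_trough = C₀ × (r + r² + … + r^4) = C₀ × r(1−r^4)/(1−r)
        = 1.445 × 0.6929 × (1 − 0.2305) / (1 − 0.6929) = 2.509 mg/L

2.5 mg/L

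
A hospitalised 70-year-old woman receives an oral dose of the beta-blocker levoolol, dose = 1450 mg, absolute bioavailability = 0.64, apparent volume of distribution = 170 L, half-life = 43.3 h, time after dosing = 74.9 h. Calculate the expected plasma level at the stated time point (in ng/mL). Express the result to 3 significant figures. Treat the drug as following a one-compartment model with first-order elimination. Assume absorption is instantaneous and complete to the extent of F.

Amount reaching circulation = F × Dose = 0.64 × 1450 = 928.0 mg
C₀ = F·Dose / Vd = 928.0 / 170 = 5.459 mg/L
k = ln2 / t½ = 0.693147 / 43.3 = 0.01601 h⁻¹
C = C₀ · e^(−k·t) = 5.459 × e^(−0.01601 × 74.9)
  = 5.459 × 0.3015 = 1.646 mg/L
Convert: 1.646 mg/L × 1000 = 1646 ng/mL

1650 ng/mL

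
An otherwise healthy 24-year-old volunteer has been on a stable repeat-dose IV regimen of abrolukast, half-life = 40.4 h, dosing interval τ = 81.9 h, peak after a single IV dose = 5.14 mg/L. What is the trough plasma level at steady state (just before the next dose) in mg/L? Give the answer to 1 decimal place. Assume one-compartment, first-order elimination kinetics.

1.7 mg/L

k = ln2 / t½ = 0.693147 / 40.4 = 0.01716 h⁻¹
e^(−kτ) = e^(−0.01716 × 81.9) = 0.2453
Accumulation ratio R = 1 / (1 − e^(−kτ)) = 1 / (1 − 0.2453) = 1.325
Steady-state trough = C₀ × R × e^(−kτ) = 5.14 × 1.325 × 0.2453 = 1.671 mg/L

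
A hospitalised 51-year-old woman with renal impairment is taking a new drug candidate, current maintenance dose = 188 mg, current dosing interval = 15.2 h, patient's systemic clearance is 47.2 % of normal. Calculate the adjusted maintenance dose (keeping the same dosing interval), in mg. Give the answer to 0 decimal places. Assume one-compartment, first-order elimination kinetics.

89 mg

To keep the same average steady-state level, dosing rate must scale with clearance.
CL ratio = 47.2 / 100 = 0.4720
New dose (same interval) = 188 × 0.4720 = 88.74 mg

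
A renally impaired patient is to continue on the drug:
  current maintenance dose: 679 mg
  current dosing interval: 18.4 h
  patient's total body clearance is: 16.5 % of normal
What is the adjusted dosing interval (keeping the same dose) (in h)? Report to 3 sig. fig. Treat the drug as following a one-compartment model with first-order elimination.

112 h

To keep the same average steady-state level, dosing rate must scale with clearance.
CL ratio = 16.5 / 100 = 0.1650
New interval (same dose) = 18.4 / 0.1650 = 111.5 h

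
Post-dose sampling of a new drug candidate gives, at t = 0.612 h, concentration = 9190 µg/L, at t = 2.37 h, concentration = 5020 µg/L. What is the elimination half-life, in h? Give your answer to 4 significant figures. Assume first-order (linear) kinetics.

2.015 h

k = ln(C₁/C₂) / (t₂ − t₁) = ln(9190/5020) / (2.37 − 0.612)
  = 0.6047 / 1.758 = 0.3440 h⁻¹
t½ = ln2 / k = 0.693147 / 0.3440 = 2.015 h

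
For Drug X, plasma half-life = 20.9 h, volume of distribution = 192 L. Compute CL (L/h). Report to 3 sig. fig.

6.37 L/h

k = ln2 / t½ = 0.693147 / 20.9 = 0.03316 h⁻¹
CL = k × Vd = 0.03316 × 192 = 6.367 L/h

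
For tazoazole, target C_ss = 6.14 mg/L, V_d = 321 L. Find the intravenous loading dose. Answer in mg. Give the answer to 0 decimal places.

1971 mg

LD = Css × Vd = 6.14 × 321 = 1971 mg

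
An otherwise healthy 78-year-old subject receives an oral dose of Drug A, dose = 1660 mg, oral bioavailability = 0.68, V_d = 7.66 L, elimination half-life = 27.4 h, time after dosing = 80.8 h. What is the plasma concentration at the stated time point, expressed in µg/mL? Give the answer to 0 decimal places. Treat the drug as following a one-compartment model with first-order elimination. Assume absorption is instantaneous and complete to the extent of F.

Amount reaching circulation = F × Dose = 0.68 × 1660 = 1129 mg
C₀ = F·Dose / Vd = 1129 / 7.66 = 147.4 mg/L
k = ln2 / t½ = 0.693147 / 27.4 = 0.02530 h⁻¹
C = C₀ · e^(−k·t) = 147.4 × e^(−0.02530 × 80.8)
  = 147.4 × 0.1295 = 19.09 mg/L
(19.09 mg/L = 19.09 µg/mL)

19 µg/mL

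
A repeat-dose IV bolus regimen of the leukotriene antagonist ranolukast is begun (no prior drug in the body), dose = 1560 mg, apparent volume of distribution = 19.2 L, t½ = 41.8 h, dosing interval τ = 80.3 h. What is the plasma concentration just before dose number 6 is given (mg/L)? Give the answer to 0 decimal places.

29 mg/L

C₀ per dose = Dose / Vd = 1560 / 19.2 = 81.25 mg/L
k = ln2 / t½ = 0.693147 / 41.8 = 0.01658 h⁻¹
Fraction remaining after one interval: r = e^(−kτ) = e^(−0.01658 × 80.3) = 0.2641
Before dose 6, 5 doses have been given (aged 1τ, 2τ, 3τ, 4τ, 5τ).
C_trough = C₀ × (r + r² + … + r^5) = C₀ × r(1−r^5)/(1−r)
        = 81.25 × 0.2641 × (1 − 0.001285) / (1 − 0.2641) = 29.12 mg/L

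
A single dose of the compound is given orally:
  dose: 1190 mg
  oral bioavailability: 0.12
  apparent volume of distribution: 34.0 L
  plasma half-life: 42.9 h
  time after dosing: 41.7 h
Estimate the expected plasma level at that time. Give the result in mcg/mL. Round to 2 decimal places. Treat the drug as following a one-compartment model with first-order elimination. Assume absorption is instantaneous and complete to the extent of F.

2.14 mcg/mL

Amount reaching circulation = F × Dose = 0.12 × 1190 = 142.8 mg
C₀ = F·Dose / Vd = 142.8 / 34.0 = 4.200 mg/L
k = ln2 / t½ = 0.693147 / 42.9 = 0.01616 h⁻¹
C = C₀ · e^(−k·t) = 4.200 × e^(−0.01616 × 41.7)
  = 4.200 × 0.5097 = 2.141 mg/L
(2.141 mg/L = 2.141 mcg/mL)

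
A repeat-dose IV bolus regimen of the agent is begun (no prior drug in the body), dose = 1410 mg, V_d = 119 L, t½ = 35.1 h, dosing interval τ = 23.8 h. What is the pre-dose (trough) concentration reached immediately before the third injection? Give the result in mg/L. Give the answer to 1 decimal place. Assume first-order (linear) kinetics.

12.0 mg/L

C₀ per dose = Dose / Vd = 1410 / 119 = 11.85 mg/L
k = ln2 / t½ = 0.693147 / 35.1 = 0.01975 h⁻¹
Fraction remaining after one interval: r = e^(−kτ) = e^(−0.01975 × 23.8) = 0.6250
Before dose 3, 2 doses have been given (aged 1τ, 2τ).
C_trough = C₀ × (r + r²) = 11.85 × (0.6250 + 0.3906) = 12.03 mg/L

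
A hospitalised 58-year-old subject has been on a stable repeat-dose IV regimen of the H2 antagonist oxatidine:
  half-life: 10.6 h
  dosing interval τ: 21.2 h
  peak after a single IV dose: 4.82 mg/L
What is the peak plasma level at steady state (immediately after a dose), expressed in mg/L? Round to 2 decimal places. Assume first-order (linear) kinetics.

k = ln2 / t½ = 0.693147 / 10.6 = 0.06539 h⁻¹
e^(−kτ) = e^(−0.06539 × 21.2) = 0.2500
Accumulation ratio R = 1 / (1 − e^(−kτ)) = 1 / (1 − 0.2500) = 1.333
Steady-state peak = C₀ × R = 4.82 × 1.333 = 6.425 mg/L

6.43 mg/L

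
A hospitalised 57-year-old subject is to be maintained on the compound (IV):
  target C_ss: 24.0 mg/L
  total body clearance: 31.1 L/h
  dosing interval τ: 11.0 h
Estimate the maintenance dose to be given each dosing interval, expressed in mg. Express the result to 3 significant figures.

8210 mg

At steady state, Dose/τ = Css × CL.
Dose = Css × CL × τ = 24.0 × 31.10 × 11.0 = 8210 mg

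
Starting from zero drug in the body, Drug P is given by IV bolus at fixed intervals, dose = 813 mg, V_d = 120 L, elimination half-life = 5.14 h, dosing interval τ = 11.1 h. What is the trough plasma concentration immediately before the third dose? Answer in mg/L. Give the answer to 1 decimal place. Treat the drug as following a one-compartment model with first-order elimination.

C₀ per dose = Dose / Vd = 813 / 120 = 6.775 mg/L
k = ln2 / t½ = 0.693147 / 5.14 = 0.1349 h⁻¹
Fraction remaining after one interval: r = e^(−kτ) = e^(−0.1349 × 11.1) = 0.2237
Before dose 3, 2 doses have been given (aged 1τ, 2τ).
C_trough = C₀ × (r + r²) = 6.775 × (0.2237 + 0.05004) = 1.855 mg/L

1.9 mg/L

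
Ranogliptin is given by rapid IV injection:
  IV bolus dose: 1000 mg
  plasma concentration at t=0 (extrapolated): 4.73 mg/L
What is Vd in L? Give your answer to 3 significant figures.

Vd = Dose / C₀ = 1000 / 4.73 = 211.4 L

211 L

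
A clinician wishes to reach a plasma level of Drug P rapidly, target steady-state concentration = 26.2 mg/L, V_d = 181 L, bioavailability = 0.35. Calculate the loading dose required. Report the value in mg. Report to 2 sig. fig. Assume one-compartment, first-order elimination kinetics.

LD = Css × Vd / F = 26.2 × 181 / 0.35 = 13550 mg

14000 mg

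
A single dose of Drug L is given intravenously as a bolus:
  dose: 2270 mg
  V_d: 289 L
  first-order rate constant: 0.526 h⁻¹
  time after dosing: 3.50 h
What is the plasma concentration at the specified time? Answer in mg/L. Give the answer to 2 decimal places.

C₀ = Dose / Vd = 2270 / 289 = 7.855 mg/L
C = C₀ · e^(−k·t) = 7.855 × e^(−0.5260 × 3.50)
  = 7.855 × 0.1587 = 1.247 mg/L

1.25 mg/L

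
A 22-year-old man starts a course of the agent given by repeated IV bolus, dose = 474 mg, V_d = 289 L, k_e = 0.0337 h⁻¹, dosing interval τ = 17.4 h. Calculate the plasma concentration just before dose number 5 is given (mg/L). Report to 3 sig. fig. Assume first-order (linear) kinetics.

C₀ per dose = Dose / Vd = 474 / 289 = 1.640 mg/L
Fraction remaining after one interval: r = e^(−kτ) = e^(−0.03370 × 17.4) = 0.5563
Before dose 5, 4 doses have been given (aged 1τ, 2τ, 3τ, 4τ).
C_trough = C₀ × (r + r² + … + r^4) = C₀ × r(1−r^4)/(1−r)
        = 1.640 × 0.5563 × (1 − 0.09577) / (1 − 0.5563) = 1.859 mg/L

1.86 mg/L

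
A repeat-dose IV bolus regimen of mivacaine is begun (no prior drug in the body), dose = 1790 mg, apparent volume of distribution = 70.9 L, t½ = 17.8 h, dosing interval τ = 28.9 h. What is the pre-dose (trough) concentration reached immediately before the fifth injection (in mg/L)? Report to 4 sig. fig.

C₀ per dose = Dose / Vd = 1790 / 70.9 = 25.25 mg/L
k = ln2 / t½ = 0.693147 / 17.8 = 0.03894 h⁻¹
Fraction remaining after one interval: r = e^(−kτ) = e^(−0.03894 × 28.9) = 0.3245
Before dose 5, 4 doses have been given (aged 1τ, 2τ, 3τ, 4τ).
C_trough = C₀ × (r + r² + … + r^4) = C₀ × r(1−r^4)/(1−r)
        = 25.25 × 0.3245 × (1 − 0.01109) / (1 − 0.3245) = 12.00 mg/L

12.00 mg/L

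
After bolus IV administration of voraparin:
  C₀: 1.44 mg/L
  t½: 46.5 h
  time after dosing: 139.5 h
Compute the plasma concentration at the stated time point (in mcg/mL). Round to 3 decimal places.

k = ln2 / t½ = 0.693147 / 46.5 = 0.01491 h⁻¹
t / t½ = 139.5 / 46.5 = 3 half-lives
C = C₀ × (1/2)^3 = 1.440 × 0.1250 = 0.1800 mg/L
(0.1800 mg/L = 0.1800 mcg/mL)

0.180 mcg/mL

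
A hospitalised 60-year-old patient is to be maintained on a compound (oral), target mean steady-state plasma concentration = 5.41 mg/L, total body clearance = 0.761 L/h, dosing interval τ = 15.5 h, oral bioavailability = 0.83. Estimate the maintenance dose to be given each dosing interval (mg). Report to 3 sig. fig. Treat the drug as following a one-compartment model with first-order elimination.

At steady state, F × (Dose/τ) = Css × CL.
Dose = Css × CL × τ / F = 5.41 × 0.7610 × 15.5 / 0.83 = 76.88 mg

76.9 mg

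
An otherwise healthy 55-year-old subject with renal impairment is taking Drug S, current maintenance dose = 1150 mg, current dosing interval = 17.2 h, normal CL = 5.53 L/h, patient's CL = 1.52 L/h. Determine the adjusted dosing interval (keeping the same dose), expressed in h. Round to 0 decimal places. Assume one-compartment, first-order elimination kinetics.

63 h

To keep the same average steady-state level, dosing rate must scale with clearance.
CL ratio = 1.52 / 5.53 = 0.2749
New interval (same dose) = 17.2 / 0.2749 = 62.57 h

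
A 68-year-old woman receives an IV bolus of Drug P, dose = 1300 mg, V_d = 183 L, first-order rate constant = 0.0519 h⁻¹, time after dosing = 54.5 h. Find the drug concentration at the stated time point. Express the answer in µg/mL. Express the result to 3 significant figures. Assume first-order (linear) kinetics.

C₀ = Dose / Vd = 1300 / 183 = 7.104 mg/L
C = C₀ · e^(−k·t) = 7.104 × e^(−0.05190 × 54.5)
  = 7.104 × 0.05910 = 0.4198 mg/L
(0.4198 mg/L = 0.4198 µg/mL)

0.420 µg/mL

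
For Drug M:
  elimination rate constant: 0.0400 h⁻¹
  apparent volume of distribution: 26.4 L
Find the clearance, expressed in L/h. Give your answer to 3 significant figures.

1.06 L/h

CL = k × Vd = 0.0400 × 26.4 = 1.056 L/h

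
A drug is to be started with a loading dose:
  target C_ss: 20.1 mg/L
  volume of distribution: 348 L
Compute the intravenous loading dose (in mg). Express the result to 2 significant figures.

7000 mg

LD = Css × Vd = 20.1 × 348 = 6995 mg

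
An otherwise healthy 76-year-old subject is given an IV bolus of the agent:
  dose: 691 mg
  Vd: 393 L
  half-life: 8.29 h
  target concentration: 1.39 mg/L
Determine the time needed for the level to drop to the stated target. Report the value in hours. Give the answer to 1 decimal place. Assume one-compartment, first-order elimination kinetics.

2.8 h

C₀ = Dose / Vd = 691.0 / 393 = 1.758 mg/L
k = ln2 / t½ = 0.693147 / 8.29 = 0.08361 h⁻¹
t = ln(C₀ / C) / k = ln(1.758 / 1.39) / 0.08361
  = ln(1.265) / 0.08361 = 0.2351 / 0.08361 = 2.812 h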